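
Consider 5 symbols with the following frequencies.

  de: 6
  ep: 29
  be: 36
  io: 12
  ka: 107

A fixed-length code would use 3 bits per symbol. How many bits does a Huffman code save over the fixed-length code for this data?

Fixed-length: 3 bits × 190 symbols = 570 bits.
Huffman merges:
merge de(6) and io(12): 18
merge 18 and ep(29): 47
merge be(36) and 47: 83
merge 83 and ka(107): 190
Huffman total = 18 + 47 + 83 + 190 = 338 bits.
Saving = 570 − 338 = 232 bits.

232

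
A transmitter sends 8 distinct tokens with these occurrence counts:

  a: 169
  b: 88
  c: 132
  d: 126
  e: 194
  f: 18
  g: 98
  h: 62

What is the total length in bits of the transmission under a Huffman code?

Merge the two smallest weights repeatedly:
merge f(18) and h(62): 80
merge 80 and b(88): 168
merge g(98) and d(126): 224
merge c(132) and 168: 300
merge a(169) and e(194): 363
merge 224 and 300: 524
merge 363 and 524: 887
Each symbol's bit-cost is frequency × depth; summing gives 2546 bits (equivalently 80 + 168 + 224 + 300 + 363 + 524 + 887).

2546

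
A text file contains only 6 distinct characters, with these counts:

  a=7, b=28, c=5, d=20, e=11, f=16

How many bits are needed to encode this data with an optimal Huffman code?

209

Merge the two smallest weights repeatedly:
merge c(5) and a(7): 12
merge e(11) and 12: 23
merge f(16) and d(20): 36
merge 23 and b(28): 51
merge 36 and 51: 87
Each symbol's bit-cost is frequency × depth; summing gives 209 bits (equivalently 12 + 23 + 36 + 51 + 87).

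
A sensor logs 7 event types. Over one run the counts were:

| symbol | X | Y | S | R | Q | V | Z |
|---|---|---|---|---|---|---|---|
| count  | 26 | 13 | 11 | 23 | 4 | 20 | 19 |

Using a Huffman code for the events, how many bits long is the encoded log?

Build the Huffman tree bottom-up:
Q(4) + S(11) → 15
Y(13) + 15 → 28
Z(19) + V(20) → 39
R(23) + X(26) → 49
28 + 39 → 67
49 + 67 → 116
The encoded length is the sum of every internal node's weight: 15 + 28 + 39 + 49 + 67 + 116 = 314 bits.

314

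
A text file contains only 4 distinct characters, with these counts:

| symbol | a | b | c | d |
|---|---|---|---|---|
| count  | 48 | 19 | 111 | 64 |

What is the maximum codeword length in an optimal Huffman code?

3

Merge the two lowest-weight nodes at each step:
merge b(19) and a(48): 67
merge d(64) and 67: 131
merge c(111) and 131: 242
The rarest symbols sit at the bottom; the longest codeword is 3 bits.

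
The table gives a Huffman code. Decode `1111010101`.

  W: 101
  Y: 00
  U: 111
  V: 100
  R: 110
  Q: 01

Read left to right; each codeword is recognised as soon as it completes (prefix code):
  111→U | 101→W | 01→Q | 01→Q
Decoded message: UWQQ

UWQQ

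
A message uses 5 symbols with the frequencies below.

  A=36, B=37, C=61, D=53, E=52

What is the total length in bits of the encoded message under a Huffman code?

Greedily combine the two least-frequent nodes:
merge A(36) and B(37): 73
merge E(52) and D(53): 105
merge C(61) and 73: 134
merge 105 and 134: 239
The encoded length is the sum of every internal node's weight: 73 + 105 + 134 + 239 = 551 bits.

551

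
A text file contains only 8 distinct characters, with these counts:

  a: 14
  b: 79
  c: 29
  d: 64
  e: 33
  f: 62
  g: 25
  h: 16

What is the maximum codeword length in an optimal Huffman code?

Merge the two lowest-weight nodes at each step:
combine a(14), h(16) → 30
combine g(25), c(29) → 54
combine 30, e(33) → 63
combine 54, f(62) → 116
combine 63, d(64) → 127
combine b(79), 116 → 195
combine 127, 195 → 322
Maximum depth reached is 4.

4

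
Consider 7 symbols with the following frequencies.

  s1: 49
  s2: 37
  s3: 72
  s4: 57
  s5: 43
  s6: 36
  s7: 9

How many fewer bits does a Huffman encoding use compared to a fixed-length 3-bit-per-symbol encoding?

Fixed-length: 3 bits × 303 symbols = 909 bits.
Huffman merges:
combine s7(9), s6(36) → 45
combine s2(37), s5(43) → 80
combine 45, s1(49) → 94
combine s4(57), s3(72) → 129
combine 80, 94 → 174
combine 129, 174 → 303
Huffman total = 45 + 80 + 94 + 129 + 174 + 303 = 825 bits.
Saving = 909 − 825 = 84 bits.

84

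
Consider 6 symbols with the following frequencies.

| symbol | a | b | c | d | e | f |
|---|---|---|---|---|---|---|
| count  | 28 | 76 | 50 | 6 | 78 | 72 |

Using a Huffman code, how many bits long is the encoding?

Greedily combine the two least-frequent nodes:
merge d(6) and a(28): 34
merge 34 and c(50): 84
merge f(72) and b(76): 148
merge e(78) and 84: 162
merge 148 and 162: 310
Total encoded bits = sum of merged weights = 34 + 84 + 148 + 162 + 310 = 738.

738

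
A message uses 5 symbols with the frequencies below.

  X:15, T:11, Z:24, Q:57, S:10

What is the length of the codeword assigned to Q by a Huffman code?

1

Build the tree from the bottom:
merge S(10) and T(11): 21
merge X(15) and 21: 36
merge Z(24) and 36: 60
merge Q(57) and 60: 117
Q sits one level below the root: a 1-bit codeword.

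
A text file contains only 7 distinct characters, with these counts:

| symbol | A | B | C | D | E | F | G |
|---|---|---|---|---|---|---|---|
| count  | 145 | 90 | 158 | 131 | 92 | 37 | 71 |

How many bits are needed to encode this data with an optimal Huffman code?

Greedily combine the two least-frequent nodes:
F(37) + G(71) → 108
B(90) + E(92) → 182
108 + D(131) → 239
A(145) + C(158) → 303
182 + 239 → 421
303 + 421 → 724
The encoded length is the sum of every internal node's weight: 108 + 182 + 239 + 303 + 421 + 724 = 1977 bits.

1977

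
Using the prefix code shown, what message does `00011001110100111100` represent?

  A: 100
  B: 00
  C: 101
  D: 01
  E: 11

BDAECBEEB

Read left to right; each codeword is recognised as soon as it completes (prefix code):
  00→B | 01→D | 100→A | 11→E | 101→C | 00→B | 11→E | 11→E | 00→B
Decoded message: BDAECBEEB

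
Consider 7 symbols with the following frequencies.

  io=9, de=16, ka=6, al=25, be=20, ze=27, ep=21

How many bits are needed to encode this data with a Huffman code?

335

Build the Huffman tree bottom-up:
ka(6) + io(9) → 15
15 + de(16) → 31
be(20) + ep(21) → 41
al(25) + ze(27) → 52
31 + 41 → 72
52 + 72 → 124
Each symbol's bit-cost is frequency × depth; summing gives 335 bits (equivalently 15 + 31 + 41 + 52 + 72 + 124).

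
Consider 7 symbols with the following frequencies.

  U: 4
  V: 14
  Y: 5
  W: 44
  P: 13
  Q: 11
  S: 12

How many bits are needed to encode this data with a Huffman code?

250

Merge the two smallest weights repeatedly:
combine U(4), Y(5) → 9
combine 9, Q(11) → 20
combine S(12), P(13) → 25
combine V(14), 20 → 34
combine 25, 34 → 59
combine W(44), 59 → 103
The encoded length is the sum of every internal node's weight: 9 + 20 + 25 + 34 + 59 + 103 = 250 bits.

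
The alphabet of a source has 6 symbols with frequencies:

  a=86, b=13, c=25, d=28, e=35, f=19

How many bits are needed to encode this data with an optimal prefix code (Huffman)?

Merge the two smallest weights repeatedly:
combine b(13), f(19) → 32
combine c(25), d(28) → 53
combine 32, e(35) → 67
combine 53, 67 → 120
combine a(86), 120 → 206
The encoded length is the sum of every internal node's weight: 32 + 53 + 67 + 120 + 206 = 478 bits.

478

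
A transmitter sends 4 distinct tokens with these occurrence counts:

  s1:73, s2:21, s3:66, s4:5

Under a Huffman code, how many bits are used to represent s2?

Repeatedly merge the two smallest:
combine s4(5), s2(21) → 26
combine 26, s3(66) → 92
combine s1(73), 92 → 165
s2's leaf is at depth 3, giving a 3-bit codeword.

3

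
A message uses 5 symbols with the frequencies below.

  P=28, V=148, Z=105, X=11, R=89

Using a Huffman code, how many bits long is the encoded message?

781

Greedily combine the two least-frequent nodes:
X(11) + P(28) → 39
39 + R(89) → 128
Z(105) + 128 → 233
V(148) + 233 → 381
Total encoded bits = sum of merged weights = 39 + 128 + 233 + 381 = 781.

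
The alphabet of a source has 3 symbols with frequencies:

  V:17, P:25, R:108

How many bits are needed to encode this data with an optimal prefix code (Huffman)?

Merge the two smallest weights repeatedly:
merge V(17) and P(25): 42
merge 42 and R(108): 150
Each symbol's bit-cost is frequency × depth; summing gives 192 bits (equivalently 42 + 150).

192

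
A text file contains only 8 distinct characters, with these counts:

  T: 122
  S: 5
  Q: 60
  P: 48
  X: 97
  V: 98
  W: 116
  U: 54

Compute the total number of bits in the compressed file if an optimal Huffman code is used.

Build the Huffman tree bottom-up:
S(5) + P(48) → 53
53 + U(54) → 107
Q(60) + X(97) → 157
V(98) + 107 → 205
W(116) + T(122) → 238
157 + 205 → 362
238 + 362 → 600
Each symbol's bit-cost is frequency × depth; summing gives 1722 bits (equivalently 53 + 107 + 157 + 205 + 238 + 362 + 600).

1722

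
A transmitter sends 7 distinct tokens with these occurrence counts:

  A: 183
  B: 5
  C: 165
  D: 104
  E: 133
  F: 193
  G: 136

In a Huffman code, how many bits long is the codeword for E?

Repeatedly merge the two smallest:
merge B(5) and D(104): 109
merge 109 and E(133): 242
merge G(136) and C(165): 301
merge A(183) and F(193): 376
merge 242 and 301: 543
merge 376 and 543: 919
E sits 3 levels below the root, so its codeword is 3 bits.

3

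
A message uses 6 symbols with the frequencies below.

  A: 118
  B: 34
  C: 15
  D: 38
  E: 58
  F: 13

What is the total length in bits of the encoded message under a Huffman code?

620

Merge the two smallest weights repeatedly:
combine F(13), C(15) → 28
combine 28, B(34) → 62
combine D(38), E(58) → 96
combine 62, 96 → 158
combine A(118), 158 → 276
The encoded length is the sum of every internal node's weight: 28 + 62 + 96 + 158 + 276 = 620 bits.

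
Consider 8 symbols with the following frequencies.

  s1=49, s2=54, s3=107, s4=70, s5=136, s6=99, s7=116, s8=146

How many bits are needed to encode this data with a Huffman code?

Greedily combine the two least-frequent nodes:
s1(49) + s2(54) → 103
s4(70) + s6(99) → 169
103 + s3(107) → 210
s7(116) + s5(136) → 252
s8(146) + 169 → 315
210 + 252 → 462
315 + 462 → 777
The encoded length is the sum of every internal node's weight: 103 + 169 + 210 + 252 + 315 + 462 + 777 = 2288 bits.

2288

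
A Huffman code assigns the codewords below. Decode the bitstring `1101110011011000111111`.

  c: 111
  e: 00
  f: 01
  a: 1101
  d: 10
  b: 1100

Read left to right; each codeword is recognised as soon as it completes (prefix code):
  1101→a | 1100→b | 1101→a | 10→d | 00→e | 111→c | 111→c
Decoded message: abadecc

abadecc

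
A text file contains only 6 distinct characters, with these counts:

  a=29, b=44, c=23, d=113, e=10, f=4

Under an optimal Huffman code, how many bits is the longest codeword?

Merge the two lowest-weight nodes at each step:
f(4) + e(10) → 14
14 + c(23) → 37
a(29) + 37 → 66
b(44) + 66 → 110
110 + d(113) → 223
Maximum depth reached is 5.

5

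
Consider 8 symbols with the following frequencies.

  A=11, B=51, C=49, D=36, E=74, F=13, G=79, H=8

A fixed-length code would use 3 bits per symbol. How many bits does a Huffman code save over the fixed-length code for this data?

Fixed-length: 3 bits × 321 symbols = 963 bits.
Huffman merges:
H(8) + A(11) → 19
F(13) + 19 → 32
32 + D(36) → 68
C(49) + B(51) → 100
68 + E(74) → 142
G(79) + 100 → 179
142 + 179 → 321
Huffman total = 19 + 32 + 68 + 100 + 142 + 179 + 321 = 861 bits.
Saving = 963 − 861 = 102 bits.

102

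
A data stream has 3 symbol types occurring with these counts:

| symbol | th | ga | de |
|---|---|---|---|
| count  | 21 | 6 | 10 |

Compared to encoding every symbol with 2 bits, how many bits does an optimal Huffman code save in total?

Fixed-length: 2 bits × 37 symbols = 74 bits.
Huffman merges:
ga(6) + de(10) → 16
16 + th(21) → 37
Huffman total = 16 + 37 = 53 bits.
Saving = 74 − 53 = 21 bits.

21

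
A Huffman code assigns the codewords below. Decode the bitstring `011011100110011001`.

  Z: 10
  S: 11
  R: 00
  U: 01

UZSZUZUZU

Read left to right; each codeword is recognised as soon as it completes (prefix code):
  01→U | 10→Z | 11→S | 10→Z | 01→U | 10→Z | 01→U | 10→Z | 01→U
Decoded message: UZSZUZUZU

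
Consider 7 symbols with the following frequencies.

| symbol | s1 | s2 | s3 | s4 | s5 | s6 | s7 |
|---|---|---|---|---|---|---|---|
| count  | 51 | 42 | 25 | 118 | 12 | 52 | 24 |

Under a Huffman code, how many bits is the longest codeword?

Merge the two lowest-weight nodes at each step:
combine s5(12), s7(24) → 36
combine s3(25), 36 → 61
combine s2(42), s1(51) → 93
combine s6(52), 61 → 113
combine 93, 113 → 206
combine s4(118), 206 → 324
The rarest symbols sit at the bottom; the longest codeword is 5 bits.

5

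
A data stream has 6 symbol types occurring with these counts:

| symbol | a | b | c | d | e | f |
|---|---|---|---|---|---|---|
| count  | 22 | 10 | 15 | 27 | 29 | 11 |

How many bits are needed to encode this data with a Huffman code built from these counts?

Build the Huffman tree bottom-up:
combine b(10), f(11) → 21
combine c(15), 21 → 36
combine a(22), d(27) → 49
combine e(29), 36 → 65
combine 49, 65 → 114
The encoded length is the sum of every internal node's weight: 21 + 36 + 49 + 65 + 114 = 285 bits.

285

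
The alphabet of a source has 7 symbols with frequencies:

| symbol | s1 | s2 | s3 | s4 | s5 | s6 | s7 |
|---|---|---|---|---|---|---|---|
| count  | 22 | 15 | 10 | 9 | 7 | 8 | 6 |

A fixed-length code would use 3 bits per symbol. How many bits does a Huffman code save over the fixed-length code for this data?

24

Fixed-length: 3 bits × 77 symbols = 231 bits.
Huffman merges:
s7(6) + s5(7) → 13
s6(8) + s4(9) → 17
s3(10) + 13 → 23
s2(15) + 17 → 32
s1(22) + 23 → 45
32 + 45 → 77
Huffman total = 13 + 17 + 23 + 32 + 45 + 77 = 207 bits.
Saving = 231 − 207 = 24 bits.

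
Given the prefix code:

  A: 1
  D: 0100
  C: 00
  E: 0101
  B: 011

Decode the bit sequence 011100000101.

Read left to right; each codeword is recognised as soon as it completes (prefix code):
  011→B | 1→A | 00→C | 00→C | 0101→E
Decoded message: BACCE

BACCE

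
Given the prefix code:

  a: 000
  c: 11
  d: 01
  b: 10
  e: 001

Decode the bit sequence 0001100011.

acac

Read left to right; each codeword is recognised as soon as it completes (prefix code):
  000→a | 11→c | 000→a | 11→c
Decoded message: acac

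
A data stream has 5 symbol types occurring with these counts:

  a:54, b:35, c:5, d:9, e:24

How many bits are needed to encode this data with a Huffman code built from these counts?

Greedily combine the two least-frequent nodes:
combine c(5), d(9) → 14
combine 14, e(24) → 38
combine b(35), 38 → 73
combine a(54), 73 → 127
Each symbol's bit-cost is frequency × depth; summing gives 252 bits (equivalently 14 + 38 + 73 + 127).

252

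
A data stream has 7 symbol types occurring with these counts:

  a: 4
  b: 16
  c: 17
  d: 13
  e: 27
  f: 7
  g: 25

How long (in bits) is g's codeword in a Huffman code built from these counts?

Huffman merges, smallest pair first:
merge a(4) and f(7): 11
merge 11 and d(13): 24
merge b(16) and c(17): 33
merge 24 and g(25): 49
merge e(27) and 33: 60
merge 49 and 60: 109
g's leaf is at depth 2, giving a 2-bit codeword.

2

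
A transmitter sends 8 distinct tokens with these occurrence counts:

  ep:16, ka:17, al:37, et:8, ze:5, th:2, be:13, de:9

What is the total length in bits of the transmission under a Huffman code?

289

Build the Huffman tree bottom-up:
merge th(2) and ze(5): 7
merge 7 and et(8): 15
merge de(9) and be(13): 22
merge 15 and ep(16): 31
merge ka(17) and 22: 39
merge 31 and al(37): 68
merge 39 and 68: 107
The encoded length is the sum of every internal node's weight: 7 + 15 + 22 + 31 + 39 + 68 + 107 = 289 bits.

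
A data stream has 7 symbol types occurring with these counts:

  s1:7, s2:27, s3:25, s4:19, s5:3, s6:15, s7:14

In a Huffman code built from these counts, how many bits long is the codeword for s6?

3

Repeatedly merge the two smallest:
s5(3) + s1(7) → 10
10 + s7(14) → 24
s6(15) + s4(19) → 34
24 + s3(25) → 49
s2(27) + 34 → 61
49 + 61 → 110
The subtree containing s6 is merged 3 times, so code length = 3.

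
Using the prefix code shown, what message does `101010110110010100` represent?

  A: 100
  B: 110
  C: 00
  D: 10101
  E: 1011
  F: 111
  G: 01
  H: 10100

Read left to right; each codeword is recognised as soon as it completes (prefix code):
  10101→D | 01→G | 1011→E | 00→C | 10100→H
Decoded message: DGECH

DGECH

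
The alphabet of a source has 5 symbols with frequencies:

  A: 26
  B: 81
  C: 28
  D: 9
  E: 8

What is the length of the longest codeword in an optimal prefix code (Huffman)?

Merge the two lowest-weight nodes at each step:
combine E(8), D(9) → 17
combine 17, A(26) → 43
combine C(28), 43 → 71
combine 71, B(81) → 152
Maximum depth reached is 4.

4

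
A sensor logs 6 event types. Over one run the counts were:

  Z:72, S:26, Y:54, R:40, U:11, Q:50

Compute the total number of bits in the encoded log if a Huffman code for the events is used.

Merge the two smallest weights repeatedly:
U(11) + S(26) → 37
37 + R(40) → 77
Q(50) + Y(54) → 104
Z(72) + 77 → 149
104 + 149 → 253
Total encoded bits = sum of merged weights = 37 + 77 + 104 + 149 + 253 = 620.

620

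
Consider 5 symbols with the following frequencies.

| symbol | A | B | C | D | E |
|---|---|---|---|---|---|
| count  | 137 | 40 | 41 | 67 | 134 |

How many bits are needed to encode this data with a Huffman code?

919

Build the Huffman tree bottom-up:
B(40) + C(41) → 81
D(67) + 81 → 148
E(134) + A(137) → 271
148 + 271 → 419
Each symbol's bit-cost is frequency × depth; summing gives 919 bits (equivalently 81 + 148 + 271 + 419).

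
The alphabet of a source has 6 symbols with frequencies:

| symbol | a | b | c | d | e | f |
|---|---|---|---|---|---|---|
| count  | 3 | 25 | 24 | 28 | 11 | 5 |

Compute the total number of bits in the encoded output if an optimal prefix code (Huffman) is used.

219

Build the Huffman tree bottom-up:
combine a(3), f(5) → 8
combine 8, e(11) → 19
combine 19, c(24) → 43
combine b(25), d(28) → 53
combine 43, 53 → 96
Total encoded bits = sum of merged weights = 8 + 19 + 43 + 53 + 96 = 219.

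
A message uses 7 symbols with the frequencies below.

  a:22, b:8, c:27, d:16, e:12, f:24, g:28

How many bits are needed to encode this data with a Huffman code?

Build the Huffman tree bottom-up:
b(8) + e(12) → 20
d(16) + 20 → 36
a(22) + f(24) → 46
c(27) + g(28) → 55
36 + 46 → 82
55 + 82 → 137
Total encoded bits = sum of merged weights = 20 + 36 + 46 + 55 + 82 + 137 = 376.

376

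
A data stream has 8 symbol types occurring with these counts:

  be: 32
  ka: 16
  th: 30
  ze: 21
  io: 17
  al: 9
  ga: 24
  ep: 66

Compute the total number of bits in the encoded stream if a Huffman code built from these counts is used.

Merge the two smallest weights repeatedly:
al(9) + ka(16) → 25
io(17) + ze(21) → 38
ga(24) + 25 → 49
th(30) + be(32) → 62
38 + 49 → 87
62 + ep(66) → 128
87 + 128 → 215
Total encoded bits = sum of merged weights = 25 + 38 + 49 + 62 + 87 + 128 + 215 = 604.

604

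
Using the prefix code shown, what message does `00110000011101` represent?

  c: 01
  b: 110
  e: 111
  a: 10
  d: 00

dbddec

Read left to right; each codeword is recognised as soon as it completes (prefix code):
  00→d | 110→b | 00→d | 00→d | 111→e | 01→c
Decoded message: dbddec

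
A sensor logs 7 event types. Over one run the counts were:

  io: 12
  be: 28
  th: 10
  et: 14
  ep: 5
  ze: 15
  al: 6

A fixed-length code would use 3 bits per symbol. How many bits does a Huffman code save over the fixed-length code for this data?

32

Fixed-length: 3 bits × 90 symbols = 270 bits.
Huffman merges:
combine ep(5), al(6) → 11
combine th(10), 11 → 21
combine io(12), et(14) → 26
combine ze(15), 21 → 36
combine 26, be(28) → 54
combine 36, 54 → 90
Huffman total = 11 + 21 + 26 + 36 + 54 + 90 = 238 bits.
Saving = 270 − 238 = 32 bits.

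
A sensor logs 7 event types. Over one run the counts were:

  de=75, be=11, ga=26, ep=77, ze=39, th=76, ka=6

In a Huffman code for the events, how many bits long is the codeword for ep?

2

Repeatedly merge the two smallest:
merge ka(6) and be(11): 17
merge 17 and ga(26): 43
merge ze(39) and 43: 82
merge de(75) and th(76): 151
merge ep(77) and 82: 159
merge 151 and 159: 310
The subtree containing ep is merged 2 times, so code length = 2.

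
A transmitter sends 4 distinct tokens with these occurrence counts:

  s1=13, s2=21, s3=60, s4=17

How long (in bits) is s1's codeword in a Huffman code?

3

Build the tree from the bottom:
merge s1(13) and s4(17): 30
merge s2(21) and 30: 51
merge 51 and s3(60): 111
s1 sits 3 levels below the root, so its codeword is 3 bits.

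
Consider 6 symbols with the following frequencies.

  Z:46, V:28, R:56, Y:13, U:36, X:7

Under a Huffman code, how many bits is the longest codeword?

Merge the two lowest-weight nodes at each step:
merge X(7) and Y(13): 20
merge 20 and V(28): 48
merge U(36) and Z(46): 82
merge 48 and R(56): 104
merge 82 and 104: 186
The first pair merged (X, Y) ends up deepest, at depth 4.

4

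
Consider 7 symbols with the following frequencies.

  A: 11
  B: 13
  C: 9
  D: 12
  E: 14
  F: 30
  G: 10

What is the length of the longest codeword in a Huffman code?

Merge the two lowest-weight nodes at each step:
C(9) + G(10) → 19
A(11) + D(12) → 23
B(13) + E(14) → 27
19 + 23 → 42
27 + F(30) → 57
42 + 57 → 99
The first pair merged (C, G) ends up deepest, at depth 3.

3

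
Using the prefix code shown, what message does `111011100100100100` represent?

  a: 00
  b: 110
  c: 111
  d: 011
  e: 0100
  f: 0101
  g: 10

cdgege

Read left to right; each codeword is recognised as soon as it completes (prefix code):
  111→c | 011→d | 10→g | 0100→e | 10→g | 0100→e
Decoded message: cdgege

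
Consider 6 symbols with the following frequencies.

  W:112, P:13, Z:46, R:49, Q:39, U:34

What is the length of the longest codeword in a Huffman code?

Merge the two lowest-weight nodes at each step:
merge P(13) and U(34): 47
merge Q(39) and Z(46): 85
merge 47 and R(49): 96
merge 85 and 96: 181
merge W(112) and 181: 293
The first pair merged (P, U) ends up deepest, at depth 4.

4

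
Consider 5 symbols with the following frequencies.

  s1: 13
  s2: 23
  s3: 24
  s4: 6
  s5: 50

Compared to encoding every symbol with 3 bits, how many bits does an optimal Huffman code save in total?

Fixed-length: 3 bits × 116 symbols = 348 bits.
Huffman merges:
merge s4(6) and s1(13): 19
merge 19 and s2(23): 42
merge s3(24) and 42: 66
merge s5(50) and 66: 116
Huffman total = 19 + 42 + 66 + 116 = 243 bits.
Saving = 348 − 243 = 105 bits.

105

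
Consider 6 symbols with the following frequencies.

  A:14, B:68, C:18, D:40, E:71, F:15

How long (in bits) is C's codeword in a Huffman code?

Repeatedly merge the two smallest:
combine A(14), F(15) → 29
combine C(18), 29 → 47
combine D(40), 47 → 87
combine B(68), E(71) → 139
combine 87, 139 → 226
The subtree containing C is merged 3 times, so code length = 3.

3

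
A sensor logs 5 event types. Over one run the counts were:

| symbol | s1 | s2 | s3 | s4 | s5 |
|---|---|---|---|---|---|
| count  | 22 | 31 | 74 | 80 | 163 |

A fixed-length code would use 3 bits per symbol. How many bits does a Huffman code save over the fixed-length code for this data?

353

Fixed-length: 3 bits × 370 symbols = 1110 bits.
Huffman merges:
s1(22) + s2(31) → 53
53 + s3(74) → 127
s4(80) + 127 → 207
s5(163) + 207 → 370
Huffman total = 53 + 127 + 207 + 370 = 757 bits.
Saving = 1110 − 757 = 353 bits.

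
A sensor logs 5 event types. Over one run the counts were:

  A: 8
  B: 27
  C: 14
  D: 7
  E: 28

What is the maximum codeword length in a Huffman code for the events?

Merge the two lowest-weight nodes at each step:
D(7) + A(8) → 15
C(14) + 15 → 29
B(27) + E(28) → 55
29 + 55 → 84
Maximum depth reached is 3.

3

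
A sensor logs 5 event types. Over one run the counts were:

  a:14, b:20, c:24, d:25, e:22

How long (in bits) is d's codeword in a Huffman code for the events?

Build the tree from the bottom:
a(14) + b(20) → 34
e(22) + c(24) → 46
d(25) + 34 → 59
46 + 59 → 105
d sits 2 levels below the root, so its codeword is 2 bits.

2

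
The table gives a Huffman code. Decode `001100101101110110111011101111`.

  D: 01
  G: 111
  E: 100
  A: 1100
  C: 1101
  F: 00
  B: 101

Read left to right; each codeword is recognised as soon as it completes (prefix code):
  00→F | 1100→A | 101→B | 101→B | 1101→C | 101→B | 1101→C | 1101→C | 111→G
Decoded message: FABBCBCCG

FABBCBCCG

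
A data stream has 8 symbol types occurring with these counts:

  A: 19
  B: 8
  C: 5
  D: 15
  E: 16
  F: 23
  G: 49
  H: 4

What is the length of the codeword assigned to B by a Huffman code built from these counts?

4

Build the tree from the bottom:
H(4) + C(5) → 9
B(8) + 9 → 17
D(15) + E(16) → 31
17 + A(19) → 36
F(23) + 31 → 54
36 + G(49) → 85
54 + 85 → 139
The subtree containing B is merged 4 times, so code length = 4.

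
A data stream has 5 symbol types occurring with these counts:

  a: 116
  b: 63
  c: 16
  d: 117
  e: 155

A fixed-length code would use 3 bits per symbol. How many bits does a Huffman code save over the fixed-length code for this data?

Fixed-length: 3 bits × 467 symbols = 1401 bits.
Huffman merges:
combine c(16), b(63) → 79
combine 79, a(116) → 195
combine d(117), e(155) → 272
combine 195, 272 → 467
Huffman total = 79 + 195 + 272 + 467 = 1013 bits.
Saving = 1401 − 1013 = 388 bits.

388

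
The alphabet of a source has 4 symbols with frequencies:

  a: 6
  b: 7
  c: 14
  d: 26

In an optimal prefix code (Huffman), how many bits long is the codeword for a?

3

Huffman merges, smallest pair first:
combine a(6), b(7) → 13
combine 13, c(14) → 27
combine d(26), 27 → 53
a sits 3 levels below the root, so its codeword is 3 bits.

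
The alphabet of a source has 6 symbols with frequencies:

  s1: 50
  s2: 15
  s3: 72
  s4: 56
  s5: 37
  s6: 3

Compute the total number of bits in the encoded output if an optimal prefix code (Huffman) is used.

539

Build the Huffman tree bottom-up:
s6(3) + s2(15) → 18
18 + s5(37) → 55
s1(50) + 55 → 105
s4(56) + s3(72) → 128
105 + 128 → 233
The encoded length is the sum of every internal node's weight: 18 + 55 + 105 + 128 + 233 = 539 bits.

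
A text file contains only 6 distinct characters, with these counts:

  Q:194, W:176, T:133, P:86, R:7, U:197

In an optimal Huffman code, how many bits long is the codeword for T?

3

Build the tree from the bottom:
combine R(7), P(86) → 93
combine 93, T(133) → 226
combine W(176), Q(194) → 370
combine U(197), 226 → 423
combine 370, 423 → 793
T sits 3 levels below the root, so its codeword is 3 bits.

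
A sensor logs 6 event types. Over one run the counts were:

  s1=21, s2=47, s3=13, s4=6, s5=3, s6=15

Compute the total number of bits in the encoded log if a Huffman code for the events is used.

230

Greedily combine the two least-frequent nodes:
s5(3) + s4(6) → 9
9 + s3(13) → 22
s6(15) + s1(21) → 36
22 + 36 → 58
s2(47) + 58 → 105
Each symbol's bit-cost is frequency × depth; summing gives 230 bits (equivalently 9 + 22 + 36 + 58 + 105).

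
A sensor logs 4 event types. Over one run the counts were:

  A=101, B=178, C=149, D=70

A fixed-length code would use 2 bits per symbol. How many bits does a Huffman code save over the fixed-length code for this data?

7

Fixed-length: 2 bits × 498 symbols = 996 bits.
Huffman merges:
combine D(70), A(101) → 171
combine C(149), 171 → 320
combine B(178), 320 → 498
Huffman total = 171 + 320 + 498 = 989 bits.
Saving = 996 − 989 = 7 bits.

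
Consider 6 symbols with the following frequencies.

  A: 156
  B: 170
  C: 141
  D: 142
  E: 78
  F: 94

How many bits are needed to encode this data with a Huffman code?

2017

Greedily combine the two least-frequent nodes:
combine E(78), F(94) → 172
combine C(141), D(142) → 283
combine A(156), B(170) → 326
combine 172, 283 → 455
combine 326, 455 → 781
Total encoded bits = sum of merged weights = 172 + 283 + 326 + 455 + 781 = 2017.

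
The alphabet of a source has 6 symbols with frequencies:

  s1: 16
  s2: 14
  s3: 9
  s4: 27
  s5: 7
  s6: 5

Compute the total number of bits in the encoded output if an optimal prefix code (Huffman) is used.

Greedily combine the two least-frequent nodes:
combine s6(5), s5(7) → 12
combine s3(9), 12 → 21
combine s2(14), s1(16) → 30
combine 21, s4(27) → 48
combine 30, 48 → 78
Total encoded bits = sum of merged weights = 12 + 21 + 30 + 48 + 78 = 189.

189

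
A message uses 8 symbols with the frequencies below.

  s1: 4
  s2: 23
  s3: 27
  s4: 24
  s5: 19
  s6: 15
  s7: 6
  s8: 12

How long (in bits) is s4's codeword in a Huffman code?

Repeatedly merge the two smallest:
combine s1(4), s7(6) → 10
combine 10, s8(12) → 22
combine s6(15), s5(19) → 34
combine 22, s2(23) → 45
combine s4(24), s3(27) → 51
combine 34, 45 → 79
combine 51, 79 → 130
s4's leaf is at depth 2, giving a 2-bit codeword.

2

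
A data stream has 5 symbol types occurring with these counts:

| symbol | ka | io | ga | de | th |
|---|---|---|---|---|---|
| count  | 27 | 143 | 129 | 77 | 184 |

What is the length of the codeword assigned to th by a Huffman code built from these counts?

2

Huffman merges, smallest pair first:
merge ka(27) and de(77): 104
merge 104 and ga(129): 233
merge io(143) and th(184): 327
merge 233 and 327: 560
th's leaf is at depth 2, giving a 2-bit codeword.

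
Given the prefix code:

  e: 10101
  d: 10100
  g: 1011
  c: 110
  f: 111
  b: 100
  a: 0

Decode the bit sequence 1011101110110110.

Read left to right; each codeword is recognised as soon as it completes (prefix code):
  1011→g | 1011→g | 1011→g | 0→a | 110→c
Decoded message: gggac

gggac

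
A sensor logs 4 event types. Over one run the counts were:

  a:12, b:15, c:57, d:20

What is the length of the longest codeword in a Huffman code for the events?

3

Merge the two lowest-weight nodes at each step:
a(12) + b(15) → 27
d(20) + 27 → 47
47 + c(57) → 104
Maximum depth reached is 3.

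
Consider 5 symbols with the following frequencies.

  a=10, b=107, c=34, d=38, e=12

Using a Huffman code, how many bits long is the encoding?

Merge the two smallest weights repeatedly:
merge a(10) and e(12): 22
merge 22 and c(34): 56
merge d(38) and 56: 94
merge 94 and b(107): 201
The encoded length is the sum of every internal node's weight: 22 + 56 + 94 + 201 = 373 bits.

373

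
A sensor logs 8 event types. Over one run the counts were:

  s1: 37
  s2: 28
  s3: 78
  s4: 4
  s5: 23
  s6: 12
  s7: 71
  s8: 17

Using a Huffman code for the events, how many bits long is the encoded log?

710

Merge the two smallest weights repeatedly:
merge s4(4) and s6(12): 16
merge 16 and s8(17): 33
merge s5(23) and s2(28): 51
merge 33 and s1(37): 70
merge 51 and 70: 121
merge s7(71) and s3(78): 149
merge 121 and 149: 270
Each symbol's bit-cost is frequency × depth; summing gives 710 bits (equivalently 16 + 33 + 51 + 70 + 121 + 149 + 270).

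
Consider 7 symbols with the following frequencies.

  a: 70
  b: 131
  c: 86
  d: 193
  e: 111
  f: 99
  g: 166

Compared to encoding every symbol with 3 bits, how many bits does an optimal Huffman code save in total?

Fixed-length: 3 bits × 856 symbols = 2568 bits.
Huffman merges:
merge a(70) and c(86): 156
merge f(99) and e(111): 210
merge b(131) and 156: 287
merge g(166) and d(193): 359
merge 210 and 287: 497
merge 359 and 497: 856
Huffman total = 156 + 210 + 287 + 359 + 497 + 856 = 2365 bits.
Saving = 2568 − 2365 = 203 bits.

203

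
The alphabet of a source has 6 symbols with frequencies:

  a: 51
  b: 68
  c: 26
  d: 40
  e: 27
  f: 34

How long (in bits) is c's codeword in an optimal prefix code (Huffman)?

3

Huffman merges, smallest pair first:
c(26) + e(27) → 53
f(34) + d(40) → 74
a(51) + 53 → 104
b(68) + 74 → 142
104 + 142 → 246
c's leaf is at depth 3, giving a 3-bit codeword.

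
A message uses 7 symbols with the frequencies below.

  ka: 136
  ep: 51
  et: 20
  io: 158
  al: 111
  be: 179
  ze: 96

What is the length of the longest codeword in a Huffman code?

Merge the two lowest-weight nodes at each step:
et(20) + ep(51) → 71
71 + ze(96) → 167
al(111) + ka(136) → 247
io(158) + 167 → 325
be(179) + 247 → 426
325 + 426 → 751
The rarest symbols sit at the bottom; the longest codeword is 4 bits.

4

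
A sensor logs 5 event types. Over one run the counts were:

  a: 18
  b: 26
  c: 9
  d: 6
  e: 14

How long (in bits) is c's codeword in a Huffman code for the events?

Huffman merges, smallest pair first:
d(6) + c(9) → 15
e(14) + 15 → 29
a(18) + b(26) → 44
29 + 44 → 73
The subtree containing c is merged 3 times, so code length = 3.

3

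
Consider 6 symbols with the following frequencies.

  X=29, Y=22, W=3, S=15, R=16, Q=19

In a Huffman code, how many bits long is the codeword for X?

2

Huffman merges, smallest pair first:
W(3) + S(15) → 18
R(16) + 18 → 34
Q(19) + Y(22) → 41
X(29) + 34 → 63
41 + 63 → 104
X sits 2 levels below the root, so its codeword is 2 bits.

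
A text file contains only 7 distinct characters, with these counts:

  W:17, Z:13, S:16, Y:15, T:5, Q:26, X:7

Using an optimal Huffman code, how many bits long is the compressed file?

Merge the two smallest weights repeatedly:
merge T(5) and X(7): 12
merge 12 and Z(13): 25
merge Y(15) and S(16): 31
merge W(17) and 25: 42
merge Q(26) and 31: 57
merge 42 and 57: 99
Total encoded bits = sum of merged weights = 12 + 25 + 31 + 42 + 57 + 99 = 266.

266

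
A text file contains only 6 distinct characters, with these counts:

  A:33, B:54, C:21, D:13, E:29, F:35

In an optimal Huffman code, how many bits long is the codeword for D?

Build the tree from the bottom:
D(13) + C(21) → 34
E(29) + A(33) → 62
34 + F(35) → 69
B(54) + 62 → 116
69 + 116 → 185
D's leaf is at depth 3, giving a 3-bit codeword.

3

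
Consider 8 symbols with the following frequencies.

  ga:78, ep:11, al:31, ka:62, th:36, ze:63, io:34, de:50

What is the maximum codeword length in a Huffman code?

4

Merge the two lowest-weight nodes at each step:
merge ep(11) and al(31): 42
merge io(34) and th(36): 70
merge 42 and de(50): 92
merge ka(62) and ze(63): 125
merge 70 and ga(78): 148
merge 92 and 125: 217
merge 148 and 217: 365
The rarest symbols sit at the bottom; the longest codeword is 4 bits.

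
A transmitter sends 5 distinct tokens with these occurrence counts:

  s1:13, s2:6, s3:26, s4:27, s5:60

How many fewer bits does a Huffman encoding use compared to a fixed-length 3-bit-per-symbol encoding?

Fixed-length: 3 bits × 132 symbols = 396 bits.
Huffman merges:
combine s2(6), s1(13) → 19
combine 19, s3(26) → 45
combine s4(27), 45 → 72
combine s5(60), 72 → 132
Huffman total = 19 + 45 + 72 + 132 = 268 bits.
Saving = 396 − 268 = 128 bits.

128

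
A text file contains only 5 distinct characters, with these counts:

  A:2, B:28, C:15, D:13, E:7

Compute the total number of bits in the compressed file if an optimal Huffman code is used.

133

Merge the two smallest weights repeatedly:
combine A(2), E(7) → 9
combine 9, D(13) → 22
combine C(15), 22 → 37
combine B(28), 37 → 65
Total encoded bits = sum of merged weights = 9 + 22 + 37 + 65 = 133.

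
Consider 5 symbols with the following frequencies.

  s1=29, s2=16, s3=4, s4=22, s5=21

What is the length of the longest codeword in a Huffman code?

3

Merge the two lowest-weight nodes at each step:
s3(4) + s2(16) → 20
20 + s5(21) → 41
s4(22) + s1(29) → 51
41 + 51 → 92
The first pair merged (s3, s2) ends up deepest, at depth 3.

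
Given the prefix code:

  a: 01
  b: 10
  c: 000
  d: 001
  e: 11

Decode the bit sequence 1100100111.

edde

Read left to right; each codeword is recognised as soon as it completes (prefix code):
  11→e | 001→d | 001→d | 11→e
Decoded message: edde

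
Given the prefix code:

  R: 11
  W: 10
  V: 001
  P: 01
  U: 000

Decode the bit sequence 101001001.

Read left to right; each codeword is recognised as soon as it completes (prefix code):
  10→W | 10→W | 01→P | 001→V
Decoded message: WWPV

WWPV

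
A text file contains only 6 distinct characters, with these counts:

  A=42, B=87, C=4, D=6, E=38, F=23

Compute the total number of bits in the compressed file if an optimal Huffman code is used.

Build the Huffman tree bottom-up:
C(4) + D(6) → 10
10 + F(23) → 33
33 + E(38) → 71
A(42) + 71 → 113
B(87) + 113 → 200
Each symbol's bit-cost is frequency × depth; summing gives 427 bits (equivalently 10 + 33 + 71 + 113 + 200).

427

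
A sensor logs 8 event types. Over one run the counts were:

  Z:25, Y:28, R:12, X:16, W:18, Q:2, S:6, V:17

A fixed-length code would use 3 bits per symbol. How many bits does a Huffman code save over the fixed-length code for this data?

Fixed-length: 3 bits × 124 symbols = 372 bits.
Huffman merges:
Q(2) + S(6) → 8
8 + R(12) → 20
X(16) + V(17) → 33
W(18) + 20 → 38
Z(25) + Y(28) → 53
33 + 38 → 71
53 + 71 → 124
Huffman total = 8 + 20 + 33 + 38 + 53 + 71 + 124 = 347 bits.
Saving = 372 − 347 = 25 bits.

25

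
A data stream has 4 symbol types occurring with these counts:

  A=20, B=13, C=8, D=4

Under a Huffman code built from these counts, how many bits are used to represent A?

Build the tree from the bottom:
merge D(4) and C(8): 12
merge 12 and B(13): 25
merge A(20) and 25: 45
A is merged only at the final step, so code length = 1.

1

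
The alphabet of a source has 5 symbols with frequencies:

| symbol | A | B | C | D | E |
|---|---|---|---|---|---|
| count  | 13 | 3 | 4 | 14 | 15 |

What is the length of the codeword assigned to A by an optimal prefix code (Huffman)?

Huffman merges, smallest pair first:
combine B(3), C(4) → 7
combine 7, A(13) → 20
combine D(14), E(15) → 29
combine 20, 29 → 49
The subtree containing A is merged 2 times, so code length = 2.

2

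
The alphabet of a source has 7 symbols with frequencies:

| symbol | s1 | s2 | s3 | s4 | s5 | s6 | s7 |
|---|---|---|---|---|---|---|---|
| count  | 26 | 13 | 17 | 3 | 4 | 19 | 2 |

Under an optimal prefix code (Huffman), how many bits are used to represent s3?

2

Repeatedly merge the two smallest:
s7(2) + s4(3) → 5
s5(4) + 5 → 9
9 + s2(13) → 22
s3(17) + s6(19) → 36
22 + s1(26) → 48
36 + 48 → 84
s3's leaf is at depth 2, giving a 2-bit codeword.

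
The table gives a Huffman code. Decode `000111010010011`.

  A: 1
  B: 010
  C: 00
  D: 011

CDABBD

Read left to right; each codeword is recognised as soon as it completes (prefix code):
  00→C | 011→D | 1→A | 010→B | 010→B | 011→D
Decoded message: CDABBD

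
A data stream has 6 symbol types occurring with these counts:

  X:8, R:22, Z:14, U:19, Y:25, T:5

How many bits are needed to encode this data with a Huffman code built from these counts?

Greedily combine the two least-frequent nodes:
combine T(5), X(8) → 13
combine 13, Z(14) → 27
combine U(19), R(22) → 41
combine Y(25), 27 → 52
combine 41, 52 → 93
Total encoded bits = sum of merged weights = 13 + 27 + 41 + 52 + 93 = 226.

226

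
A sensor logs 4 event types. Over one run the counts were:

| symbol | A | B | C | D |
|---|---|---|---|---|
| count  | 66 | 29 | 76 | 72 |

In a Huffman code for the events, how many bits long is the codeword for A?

2

Repeatedly merge the two smallest:
merge B(29) and A(66): 95
merge D(72) and C(76): 148
merge 95 and 148: 243
The subtree containing A is merged 2 times, so code length = 2.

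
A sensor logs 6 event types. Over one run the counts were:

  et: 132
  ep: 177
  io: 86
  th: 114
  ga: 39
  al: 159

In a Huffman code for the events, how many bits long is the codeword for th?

Huffman merges, smallest pair first:
merge ga(39) and io(86): 125
merge th(114) and 125: 239
merge et(132) and al(159): 291
merge ep(177) and 239: 416
merge 291 and 416: 707
The subtree containing th is merged 3 times, so code length = 3.

3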